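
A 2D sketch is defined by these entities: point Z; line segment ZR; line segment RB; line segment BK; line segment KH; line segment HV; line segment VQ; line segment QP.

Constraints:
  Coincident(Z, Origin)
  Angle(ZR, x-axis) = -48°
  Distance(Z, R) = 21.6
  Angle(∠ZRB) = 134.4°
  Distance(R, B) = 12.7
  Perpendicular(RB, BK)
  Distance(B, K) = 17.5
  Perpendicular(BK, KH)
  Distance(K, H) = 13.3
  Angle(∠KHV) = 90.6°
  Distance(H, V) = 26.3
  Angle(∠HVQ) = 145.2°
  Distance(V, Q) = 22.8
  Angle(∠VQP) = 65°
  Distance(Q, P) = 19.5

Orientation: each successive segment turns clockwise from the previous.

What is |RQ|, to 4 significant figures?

30.12

Z is at the origin; ZR runs at -48.0° with length 21.6, so R = (14.45, -16.05). ∠ZRB = 134.4° gives RB at -93.60° from the x-axis; with |RB| = 12.7, B = (13.66, -28.73). The perpendicularity gives BK at right angles to RB, so BK runs at 176.4°; with |BK| = 17.5, K = (-3.810, -27.63). BK is perpendicular to KH, so KH runs at 86.40°; with |KH| = 13.3, H = (-2.975, -14.35). ∠KHV = 90.6° gives HV at -3.000° from the x-axis; with |HV| = 26.3, V = (23.29, -15.73). ∠HVQ = 145.2° gives VQ at -37.80° from the x-axis; with |VQ| = 22.8, Q = (41.30, -29.70). Then |RQ| = |Q − R| = 30.12.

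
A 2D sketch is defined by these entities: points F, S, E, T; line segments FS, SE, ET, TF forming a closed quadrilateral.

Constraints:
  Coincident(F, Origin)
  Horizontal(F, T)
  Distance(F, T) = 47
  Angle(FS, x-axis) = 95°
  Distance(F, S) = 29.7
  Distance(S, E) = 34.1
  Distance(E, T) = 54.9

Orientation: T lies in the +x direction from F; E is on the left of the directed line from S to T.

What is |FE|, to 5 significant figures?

55.856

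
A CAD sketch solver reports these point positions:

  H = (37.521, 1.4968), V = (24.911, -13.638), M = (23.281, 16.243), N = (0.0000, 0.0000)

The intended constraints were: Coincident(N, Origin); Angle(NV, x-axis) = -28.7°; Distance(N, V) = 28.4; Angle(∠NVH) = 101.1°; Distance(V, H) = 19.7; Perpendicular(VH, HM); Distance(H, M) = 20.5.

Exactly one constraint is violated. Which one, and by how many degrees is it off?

Perpendicular(VH, HM) — off by 6.20°.

N = (0.00, 0.00) ✓; NV at -28.70° ✓; |NV| = 28.40 ✓; ∠NVH = 101.1° ✓; |VH| = 19.70 ✓; ∠(VH, HM) = 83.80° ✗; |HM| = 20.50 ✓.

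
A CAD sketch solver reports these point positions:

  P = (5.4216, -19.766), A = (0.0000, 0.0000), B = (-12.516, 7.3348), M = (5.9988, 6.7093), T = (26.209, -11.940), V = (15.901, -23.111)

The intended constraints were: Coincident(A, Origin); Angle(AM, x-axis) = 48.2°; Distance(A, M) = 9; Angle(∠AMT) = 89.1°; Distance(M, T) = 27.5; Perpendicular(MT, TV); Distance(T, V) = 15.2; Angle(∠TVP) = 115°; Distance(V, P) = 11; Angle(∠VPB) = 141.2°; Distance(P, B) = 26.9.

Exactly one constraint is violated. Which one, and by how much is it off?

Distance(P, B) = 26.9 — off by 5.60.

A = (0.00, 0.00) ✓; AM at 48.20° ✓; |AM| = 9.000 ✓; ∠AMT = 89.10° ✓; |MT| = 27.50 ✓; ∠(MT, TV) = 90.00° ✓; |TV| = 15.20 ✓; ∠TVP = 115.0° ✓; |VP| = 11.00 ✓; ∠VPB = 141.2° ✓; |PB| = 32.50 ✗.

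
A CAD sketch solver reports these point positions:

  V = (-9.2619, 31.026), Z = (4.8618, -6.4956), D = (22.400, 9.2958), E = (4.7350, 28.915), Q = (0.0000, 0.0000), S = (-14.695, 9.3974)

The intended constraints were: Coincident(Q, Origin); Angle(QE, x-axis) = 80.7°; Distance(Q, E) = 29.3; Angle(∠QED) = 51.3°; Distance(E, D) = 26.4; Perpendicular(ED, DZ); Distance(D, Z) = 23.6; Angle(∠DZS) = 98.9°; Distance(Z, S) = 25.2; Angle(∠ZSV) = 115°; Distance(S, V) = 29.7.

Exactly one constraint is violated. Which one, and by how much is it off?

Distance(S, V) = 29.7 — off by 7.40.

Q = (0.00, 0.00) ✓; QE at 80.70° ✓; |QE| = 29.30 ✓; ∠QED = 51.30° ✓; |ED| = 26.40 ✓; ∠(ED, DZ) = 90.00° ✓; |DZ| = 23.60 ✓; ∠DZS = 98.90° ✓; |ZS| = 25.20 ✓; ∠ZSV = 115.0° ✓; |SV| = 22.30 ✗.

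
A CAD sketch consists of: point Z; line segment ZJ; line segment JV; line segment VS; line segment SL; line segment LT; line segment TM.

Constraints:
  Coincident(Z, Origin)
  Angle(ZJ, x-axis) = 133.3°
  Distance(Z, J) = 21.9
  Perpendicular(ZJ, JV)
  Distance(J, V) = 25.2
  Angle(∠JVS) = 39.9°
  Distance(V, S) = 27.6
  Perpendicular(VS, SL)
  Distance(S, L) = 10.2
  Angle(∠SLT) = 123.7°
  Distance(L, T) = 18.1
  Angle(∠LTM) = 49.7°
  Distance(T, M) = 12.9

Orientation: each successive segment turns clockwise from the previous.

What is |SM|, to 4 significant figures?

15.48

∠SLT = 123.7° gives LT at 116.9° from the x-axis; with |LT| = 18.1, T = (-18.26, 23.16). ∠LTM = 49.7° gives TM at -13.40° from the x-axis; with |TM| = 12.9, M = (-5.716, 20.17). Then |SM| = |M − S| = 15.48.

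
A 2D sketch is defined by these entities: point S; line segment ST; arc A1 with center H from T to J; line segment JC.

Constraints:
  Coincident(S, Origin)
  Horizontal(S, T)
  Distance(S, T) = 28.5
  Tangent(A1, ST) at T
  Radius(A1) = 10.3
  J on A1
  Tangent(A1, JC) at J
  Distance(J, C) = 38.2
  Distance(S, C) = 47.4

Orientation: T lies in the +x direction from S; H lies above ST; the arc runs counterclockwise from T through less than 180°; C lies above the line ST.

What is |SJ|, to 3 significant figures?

40.1

Checks: S = (0.00, 0.00) ✓; |HJ| = 10.30 ✓; ∠(HJ, JC) = 90.00° ✓; |JC| = 38.20 ✓; |SC| = 47.40 ✓.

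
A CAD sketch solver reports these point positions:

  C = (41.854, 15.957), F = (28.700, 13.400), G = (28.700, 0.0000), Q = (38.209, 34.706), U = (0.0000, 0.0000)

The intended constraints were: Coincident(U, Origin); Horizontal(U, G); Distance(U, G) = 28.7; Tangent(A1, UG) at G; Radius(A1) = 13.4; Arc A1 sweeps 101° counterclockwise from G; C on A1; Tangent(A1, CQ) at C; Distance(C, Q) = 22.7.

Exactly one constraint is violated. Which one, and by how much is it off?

Distance(C, Q) = 22.7 — off by 3.60.

U = (0.00, 0.00) ✓; U.y = 0.00, G.y = 0.00 ✓; |UG| = 28.70 ✓; ∠(FG, GU) = 90.00° ✓; |FG| = 13.40 ✓; bearing(F→C) − bearing(F→G) = 101.0° ✓; |FC| = 13.40 ✓; ∠(FC, CQ) = 90.00° ✓; |CQ| = 19.10 ✗.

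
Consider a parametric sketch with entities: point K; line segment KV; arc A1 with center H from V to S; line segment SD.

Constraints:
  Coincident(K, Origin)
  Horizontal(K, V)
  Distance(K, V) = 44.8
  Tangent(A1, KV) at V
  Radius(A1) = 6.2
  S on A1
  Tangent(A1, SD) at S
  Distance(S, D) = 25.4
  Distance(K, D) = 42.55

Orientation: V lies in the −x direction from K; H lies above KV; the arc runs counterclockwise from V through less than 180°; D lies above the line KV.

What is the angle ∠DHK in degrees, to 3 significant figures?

67.1°

K is at the origin; KV is horizontal with |KV| = 44.8 and V on the −x side, so V = (-44.8, 0.00). The tangent condition forces HV to be normal to KV, so H = V + (0, 6.2) = (-44.8, 6.20). Since HS ⟂ SD (tangency), |HD| = √(6.2² + 25.4²) = 26.1 regardless of where S sits on A1. So D lies on both circle(K, 42.55) and circle(H, 26.1); the above-KV intersection is D = (-31.4, 28.7). S is the foot of the tangent from D: S = (-38.9, 4.39).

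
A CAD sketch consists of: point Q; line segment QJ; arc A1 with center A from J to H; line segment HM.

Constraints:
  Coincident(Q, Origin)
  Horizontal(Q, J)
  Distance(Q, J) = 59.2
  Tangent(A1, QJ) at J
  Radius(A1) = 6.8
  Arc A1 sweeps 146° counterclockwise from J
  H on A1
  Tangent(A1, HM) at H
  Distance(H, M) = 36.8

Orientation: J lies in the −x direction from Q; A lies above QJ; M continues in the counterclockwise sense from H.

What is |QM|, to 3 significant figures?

92.0

On A1, J sits at bearing -90° from A; a 146° counterclockwise sweep puts H at bearing 56°, so H = A + 6.8·(cos 56°, sin 56°) = (-55.4, 12.4). A1 meets HM tangentially, so AH is at right angles to HM, so HM runs along (−sin 56°, cos 56°); with |HM| = 36.8, M = (-85.9, 33.0). Then |QM| = |M − Q| = 92.0.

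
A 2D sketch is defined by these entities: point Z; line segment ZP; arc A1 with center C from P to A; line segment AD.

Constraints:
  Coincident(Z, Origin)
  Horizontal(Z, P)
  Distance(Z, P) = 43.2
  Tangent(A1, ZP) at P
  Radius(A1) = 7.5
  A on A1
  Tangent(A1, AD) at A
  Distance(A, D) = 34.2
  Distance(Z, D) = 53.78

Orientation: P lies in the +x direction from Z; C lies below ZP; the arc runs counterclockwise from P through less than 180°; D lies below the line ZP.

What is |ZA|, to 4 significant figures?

36.43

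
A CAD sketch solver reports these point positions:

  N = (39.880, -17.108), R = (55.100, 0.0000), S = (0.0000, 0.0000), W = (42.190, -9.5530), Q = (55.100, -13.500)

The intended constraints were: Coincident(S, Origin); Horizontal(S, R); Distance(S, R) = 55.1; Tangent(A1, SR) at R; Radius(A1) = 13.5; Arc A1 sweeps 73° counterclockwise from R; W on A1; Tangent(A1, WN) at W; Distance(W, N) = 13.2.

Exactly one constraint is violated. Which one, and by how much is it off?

Distance(W, N) = 13.2 — off by 5.30.

S = (0.00, 0.00) ✓; S.y = 0.00, R.y = 0.00 ✓; |SR| = 55.10 ✓; ∠(QR, RS) = 90.00° ✓; |QR| = 13.50 ✓; bearing(Q→W) − bearing(Q→R) = 73.00° ✓; |QW| = 13.50 ✓; ∠(QW, WN) = 90.00° ✓; |WN| = 7.900 ✗.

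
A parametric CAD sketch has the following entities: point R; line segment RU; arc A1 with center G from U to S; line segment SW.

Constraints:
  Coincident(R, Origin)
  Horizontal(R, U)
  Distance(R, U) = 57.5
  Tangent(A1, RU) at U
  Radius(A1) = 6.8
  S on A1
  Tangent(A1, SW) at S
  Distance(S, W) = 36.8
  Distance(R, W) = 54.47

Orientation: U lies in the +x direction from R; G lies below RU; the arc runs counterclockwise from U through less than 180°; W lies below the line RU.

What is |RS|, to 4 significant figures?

51.32

Checks: |GS| = 6.800 ✓; ∠(GS, SW) = 90.00° ✓; |SW| = 36.80 ✓; |RW| = 54.47 ✓.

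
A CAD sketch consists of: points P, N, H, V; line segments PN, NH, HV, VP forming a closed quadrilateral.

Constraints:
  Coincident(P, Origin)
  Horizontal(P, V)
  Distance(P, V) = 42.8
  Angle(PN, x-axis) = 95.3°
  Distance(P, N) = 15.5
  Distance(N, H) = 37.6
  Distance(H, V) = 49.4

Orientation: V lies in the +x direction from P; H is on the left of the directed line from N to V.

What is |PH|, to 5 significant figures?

49.939

Checks: P.y = 0.00, V.y = 0.00 ✓; |NH| = 37.60 ✓; |HV| = 49.40 ✓.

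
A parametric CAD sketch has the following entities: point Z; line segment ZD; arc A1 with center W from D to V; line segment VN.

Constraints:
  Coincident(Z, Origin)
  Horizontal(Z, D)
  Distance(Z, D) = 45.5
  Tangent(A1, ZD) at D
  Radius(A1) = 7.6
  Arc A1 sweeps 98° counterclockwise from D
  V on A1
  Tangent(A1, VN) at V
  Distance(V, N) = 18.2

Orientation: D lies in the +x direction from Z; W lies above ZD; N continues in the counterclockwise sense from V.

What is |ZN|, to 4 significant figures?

57.11

Z is at the origin; ZD is horizontal with |ZD| = 45.5 and D on the +x side, so D = (45.50, 0.000). Tangency of A1 to ZD means the radius WD is perpendicular to ZD, so W = D + (0, 7.6) = (45.50, 7.600). On A1, D sits at bearing -90° from W; a 98° counterclockwise sweep puts V at bearing 8°, so V = W + 7.6·(cos 8°, sin 8°) = (53.03, 8.658). The tangent condition forces WV to be normal to VN, so VN runs along (−sin 8°, cos 8°); with |VN| = 18.2, N = (50.49, 26.68). Then |ZN| = |N − Z| = 57.11.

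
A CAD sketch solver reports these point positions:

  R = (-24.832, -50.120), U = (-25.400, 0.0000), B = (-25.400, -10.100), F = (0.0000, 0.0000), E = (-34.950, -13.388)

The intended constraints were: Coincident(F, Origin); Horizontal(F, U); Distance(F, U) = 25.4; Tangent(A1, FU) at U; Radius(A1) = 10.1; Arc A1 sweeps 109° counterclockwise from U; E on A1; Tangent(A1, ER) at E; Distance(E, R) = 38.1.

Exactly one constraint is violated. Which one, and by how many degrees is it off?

Tangent(A1, ER) at E — off by 3.60°.

F = (0.00, 0.00) ✓; F.y = 0.00, U.y = 0.00 ✓; |FU| = 25.40 ✓; ∠(BU, UF) = 90.00° ✓; |BU| = 10.10 ✓; bearing(B→E) − bearing(B→U) = 109.0° ✓; |BE| = 10.10 ✓; ∠(BE, ER) = 93.60° ✗; |ER| = 38.10 ✓.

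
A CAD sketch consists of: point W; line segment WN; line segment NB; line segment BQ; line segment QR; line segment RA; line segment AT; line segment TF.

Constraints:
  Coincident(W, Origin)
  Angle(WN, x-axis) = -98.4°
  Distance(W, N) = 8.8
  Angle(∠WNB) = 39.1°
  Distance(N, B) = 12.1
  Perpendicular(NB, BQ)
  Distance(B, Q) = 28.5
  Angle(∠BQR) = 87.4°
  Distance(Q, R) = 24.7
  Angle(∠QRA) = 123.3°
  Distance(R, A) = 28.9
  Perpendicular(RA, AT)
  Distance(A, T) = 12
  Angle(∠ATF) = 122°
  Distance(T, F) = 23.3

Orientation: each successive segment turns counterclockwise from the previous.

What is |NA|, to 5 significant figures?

27.446

W is at the origin; WN runs at -98.4° with length 8.8, so N = (-1.2855, -8.7056). ∠WNB = 39.1° gives NB at 42.500° from the x-axis; with |NB| = 12.1, B = (7.6355, -0.53096). NB ⟂ BQ, so BQ runs at 132.50°; with |BQ| = 28.5, Q = (-11.619, 20.481). ∠BQR = 87.4° gives QR at -134.90° from the x-axis; with |QR| = 24.7, R = (-29.054, 2.9855). ∠QRA = 123.3° gives RA at -78.200° from the x-axis; with |RA| = 28.9, A = (-23.144, -25.304). Then |NA| = |A − N| = 27.446.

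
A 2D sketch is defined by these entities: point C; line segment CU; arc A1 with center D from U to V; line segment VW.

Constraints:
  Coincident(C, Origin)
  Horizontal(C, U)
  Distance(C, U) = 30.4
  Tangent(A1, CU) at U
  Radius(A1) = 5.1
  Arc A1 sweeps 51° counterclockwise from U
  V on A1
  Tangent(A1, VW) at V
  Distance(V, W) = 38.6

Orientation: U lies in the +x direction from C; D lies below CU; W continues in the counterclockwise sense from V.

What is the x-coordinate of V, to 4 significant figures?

26.44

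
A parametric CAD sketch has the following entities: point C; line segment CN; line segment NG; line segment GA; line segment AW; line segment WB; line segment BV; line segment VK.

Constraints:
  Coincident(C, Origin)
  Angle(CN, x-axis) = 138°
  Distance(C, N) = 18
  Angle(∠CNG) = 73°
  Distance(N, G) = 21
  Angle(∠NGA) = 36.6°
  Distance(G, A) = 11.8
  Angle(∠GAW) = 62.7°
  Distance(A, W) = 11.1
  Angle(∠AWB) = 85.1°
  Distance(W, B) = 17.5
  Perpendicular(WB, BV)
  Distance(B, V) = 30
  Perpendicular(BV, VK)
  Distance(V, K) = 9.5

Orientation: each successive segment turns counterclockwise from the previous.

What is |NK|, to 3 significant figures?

32.3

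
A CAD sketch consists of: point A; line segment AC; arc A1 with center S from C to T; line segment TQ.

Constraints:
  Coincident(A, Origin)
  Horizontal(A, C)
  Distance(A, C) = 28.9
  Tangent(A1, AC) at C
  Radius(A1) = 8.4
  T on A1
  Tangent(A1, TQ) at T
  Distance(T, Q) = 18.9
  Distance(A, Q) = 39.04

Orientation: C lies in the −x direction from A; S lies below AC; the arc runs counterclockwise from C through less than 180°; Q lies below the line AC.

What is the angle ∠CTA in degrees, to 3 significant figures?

41.2°

A is at the origin; A and C share the same y with |AC| = 28.9 and C on the −x side, so C = (-28.9, 0.00). Since A1 is tangent to AC there, SC ⟂ AC, so S = C + (0, -8.4) = (-28.9, -8.40). Since ST ⟂ TQ (tangency), |SQ| = √(8.4² + 18.9²) = 20.7 regardless of where T sits on A1. So Q lies on both circle(A, 39.04) and circle(S, 20.7); the below-AC intersection is Q = (-26.2, -28.9). T is the foot of the tangent from Q: T = (-36.1, -12.8).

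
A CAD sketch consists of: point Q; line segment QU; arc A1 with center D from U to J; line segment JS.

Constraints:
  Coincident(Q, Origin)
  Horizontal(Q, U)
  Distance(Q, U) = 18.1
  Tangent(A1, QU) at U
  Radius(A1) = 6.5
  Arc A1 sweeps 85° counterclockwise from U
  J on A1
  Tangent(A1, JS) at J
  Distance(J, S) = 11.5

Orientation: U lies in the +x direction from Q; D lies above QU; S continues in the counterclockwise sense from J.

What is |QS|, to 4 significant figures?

30.93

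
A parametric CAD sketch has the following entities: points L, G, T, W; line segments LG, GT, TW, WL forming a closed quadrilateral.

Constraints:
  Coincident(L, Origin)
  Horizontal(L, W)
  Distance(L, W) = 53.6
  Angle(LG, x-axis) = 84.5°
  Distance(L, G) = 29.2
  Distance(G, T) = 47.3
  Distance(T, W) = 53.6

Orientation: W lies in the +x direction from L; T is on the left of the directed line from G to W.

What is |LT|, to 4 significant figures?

68.50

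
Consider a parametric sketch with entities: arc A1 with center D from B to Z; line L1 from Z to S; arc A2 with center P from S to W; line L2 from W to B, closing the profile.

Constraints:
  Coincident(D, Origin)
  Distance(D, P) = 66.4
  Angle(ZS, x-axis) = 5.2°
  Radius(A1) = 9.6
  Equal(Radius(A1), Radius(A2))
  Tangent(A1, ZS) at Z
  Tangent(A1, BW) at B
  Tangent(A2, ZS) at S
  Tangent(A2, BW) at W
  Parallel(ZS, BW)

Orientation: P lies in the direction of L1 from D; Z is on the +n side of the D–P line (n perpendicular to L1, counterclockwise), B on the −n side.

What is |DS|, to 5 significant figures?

67.090

The slot axis is L1's direction at 5.2°, so u = (cos 5.2°, sin 5.2°) = (0.99588, 0.090633) and n = (−sin 5.2°, cos 5.2°) = (-0.090633, 0.99588). D is at the origin and P lies 66.4 along u from D, so P = 66.4·u = (66.127, 6.0180). Tangency of A1 to both parallel lines with radius 9.6 puts Z and B at D ± 9.6·n: Z = (-0.87007, 9.5605), B = (0.87007, -9.5605). Equal radii place S and W the same way about P: S = P + 9.6·n = (65.257, 15.578), W = P − 9.6·n = (66.997, -3.5425). Then |DS| = |S − D| = 67.090.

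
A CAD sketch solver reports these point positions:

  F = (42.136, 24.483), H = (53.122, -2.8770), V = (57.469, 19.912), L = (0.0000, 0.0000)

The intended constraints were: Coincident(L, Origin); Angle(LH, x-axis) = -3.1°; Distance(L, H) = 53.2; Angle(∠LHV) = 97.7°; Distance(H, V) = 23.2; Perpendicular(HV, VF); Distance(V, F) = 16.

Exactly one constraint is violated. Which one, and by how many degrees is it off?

Perpendicular(HV, VF) — off by 5.80°.

L = (0.00, 0.00) ✓; LH at -3.100° ✓; |LH| = 53.20 ✓; ∠LHV = 97.70° ✓; |HV| = 23.20 ✓; ∠(HV, VF) = 84.20° ✗; |VF| = 16.00 ✓.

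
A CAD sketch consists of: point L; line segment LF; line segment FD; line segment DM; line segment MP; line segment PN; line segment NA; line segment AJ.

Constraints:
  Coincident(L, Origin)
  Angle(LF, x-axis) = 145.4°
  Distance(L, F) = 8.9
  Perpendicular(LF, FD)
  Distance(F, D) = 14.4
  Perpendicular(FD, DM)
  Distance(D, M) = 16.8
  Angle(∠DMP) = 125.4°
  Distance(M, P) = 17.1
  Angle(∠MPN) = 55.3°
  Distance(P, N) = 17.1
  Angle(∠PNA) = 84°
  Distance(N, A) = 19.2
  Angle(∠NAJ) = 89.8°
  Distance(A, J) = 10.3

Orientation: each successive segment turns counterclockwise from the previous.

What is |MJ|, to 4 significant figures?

6.263

L is at the origin; LF runs at 145.4° with length 8.9, so F = (-7.326, 5.054). LF is perpendicular to FD, so FD runs at -124.6°; with |FD| = 14.4, D = (-15.50, -6.799). FD ⟂ DM, so DM runs at -34.60°; with |DM| = 16.8, M = (-1.674, -16.34). ∠DMP = 125.4° gives MP at 20.00° from the x-axis; with |MP| = 17.1, P = (14.39, -10.49). ∠MPN = 55.3° gives PN at 144.7° from the x-axis; with |PN| = 17.1, N = (0.4386, -0.6092). ∠PNA = 84.0° gives NA at -119.3° from the x-axis; with |NA| = 19.2, A = (-8.958, -17.35). ∠NAJ = 89.8° gives AJ at -29.10° from the x-axis; with |AJ| = 10.3, J = (0.04233, -22.36). Then |MJ| = |J − M| = 6.263.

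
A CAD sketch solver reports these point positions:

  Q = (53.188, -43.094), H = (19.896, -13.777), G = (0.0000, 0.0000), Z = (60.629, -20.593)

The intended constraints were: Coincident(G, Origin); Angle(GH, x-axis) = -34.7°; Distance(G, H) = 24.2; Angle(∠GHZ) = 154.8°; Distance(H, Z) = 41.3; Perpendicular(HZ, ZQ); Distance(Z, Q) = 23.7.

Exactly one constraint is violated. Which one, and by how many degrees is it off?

Perpendicular(HZ, ZQ) — off by 8.80°.

G = (0.00, 0.00) ✓; GH at -34.70° ✓; |GH| = 24.20 ✓; ∠GHZ = 154.8° ✓; |HZ| = 41.30 ✓; ∠(HZ, ZQ) = 98.80° ✗; |ZQ| = 23.70 ✓.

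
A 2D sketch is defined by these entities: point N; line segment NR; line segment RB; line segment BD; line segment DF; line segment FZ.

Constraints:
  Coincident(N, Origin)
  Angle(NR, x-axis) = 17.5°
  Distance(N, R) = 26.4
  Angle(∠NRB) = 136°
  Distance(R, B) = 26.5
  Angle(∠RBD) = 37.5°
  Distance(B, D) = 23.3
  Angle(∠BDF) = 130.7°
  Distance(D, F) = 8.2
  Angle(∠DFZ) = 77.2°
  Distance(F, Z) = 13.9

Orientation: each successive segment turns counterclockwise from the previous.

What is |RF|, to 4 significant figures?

12.51

N is at the origin; NR runs at 17.5° with length 26.4, so R = (25.18, 7.939). ∠NRB = 136.0° gives RB at 61.50° from the x-axis; with |RB| = 26.5, B = (37.82, 31.23). ∠RBD = 37.5° gives BD at -156.0° from the x-axis; with |BD| = 23.3, D = (16.54, 21.75). ∠BDF = 130.7° gives DF at -106.7° from the x-axis; with |DF| = 8.2, F = (14.18, 13.90). Then |RF| = |F − R| = 12.51.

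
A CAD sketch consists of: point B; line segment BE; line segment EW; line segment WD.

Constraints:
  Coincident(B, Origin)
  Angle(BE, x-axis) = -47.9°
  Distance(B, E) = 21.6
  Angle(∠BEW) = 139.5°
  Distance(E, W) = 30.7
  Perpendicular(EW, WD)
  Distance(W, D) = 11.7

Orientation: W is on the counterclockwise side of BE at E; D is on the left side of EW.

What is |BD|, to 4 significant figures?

47.18

B is at the origin; BE runs at -47.9° with length 21.6, so E = 21.6·(cos -47.9°, sin -47.9°) = (14.48, -16.03). ∠BEW = 139.5°, so EW runs at -47.9° + (180° − 139.5°) = -7.400° from the x-axis; with |EW| = 30.7, W = E + 30.7·(cos -7.400°, sin -7.400°) = (44.93, -19.98). EW is perpendicular to WD; with |WD| = 11.7 on the left of EW, D = W + 11.7·(0.1288, 0.9917) = (46.43, -8.378). Then |BD| = |D − B| = 47.18.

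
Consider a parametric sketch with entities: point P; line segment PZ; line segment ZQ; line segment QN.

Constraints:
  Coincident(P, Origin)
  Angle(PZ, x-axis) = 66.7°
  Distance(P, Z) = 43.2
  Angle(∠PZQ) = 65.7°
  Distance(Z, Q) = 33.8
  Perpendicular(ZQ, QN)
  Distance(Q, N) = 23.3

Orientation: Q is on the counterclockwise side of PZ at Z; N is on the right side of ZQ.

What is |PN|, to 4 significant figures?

64.69

P is at the origin; PZ runs at 66.7° with length 43.2, so Z = 43.2·(cos 66.7°, sin 66.7°) = (17.09, 39.68). ∠PZQ = 65.7°, so ZQ runs at 66.7° + (180° − 65.7°) = 181.0° from the x-axis; with |ZQ| = 33.8, Q = Z + 33.8·(cos 181.0°, sin 181.0°) = (-16.71, 39.09). ZQ ⟂ QN; with |QN| = 23.3 on the right of ZQ, N = Q + 23.3·(-0.01745, 0.9998) = (-17.11, 62.38). Then |PN| = |N − P| = 64.69.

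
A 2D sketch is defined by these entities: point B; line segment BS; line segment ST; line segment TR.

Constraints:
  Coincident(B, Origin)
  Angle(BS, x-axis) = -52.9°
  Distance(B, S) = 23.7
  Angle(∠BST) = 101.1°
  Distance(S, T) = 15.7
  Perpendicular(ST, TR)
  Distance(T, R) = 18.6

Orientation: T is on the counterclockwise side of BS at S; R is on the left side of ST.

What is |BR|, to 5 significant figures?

20.791

B is at the origin; BS runs at -52.9° with length 23.7, so S = 23.7·(cos -52.9°, sin -52.9°) = (14.296, -18.903). ∠BST = 101.1°, so ST runs at -52.9° + (180° − 101.1°) = 26.000° from the x-axis; with |ST| = 15.7, T = S + 15.7·(cos 26.000°, sin 26.000°) = (28.407, -12.020). The perpendicularity gives TR at right angles to ST; with |TR| = 18.6 on the left of ST, R = T + 18.6·(-0.43837, 0.89879) = (20.253, 4.6973). Then |BR| = |R − B| = 20.791.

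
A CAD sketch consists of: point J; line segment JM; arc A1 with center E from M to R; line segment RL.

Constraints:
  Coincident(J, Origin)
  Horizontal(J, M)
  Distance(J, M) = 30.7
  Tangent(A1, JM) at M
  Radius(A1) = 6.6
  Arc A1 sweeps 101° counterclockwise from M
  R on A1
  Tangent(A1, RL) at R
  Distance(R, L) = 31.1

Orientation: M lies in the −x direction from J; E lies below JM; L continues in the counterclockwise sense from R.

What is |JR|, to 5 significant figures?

38.000

J is at the origin; J and M share the same y with |JM| = 30.7 and M on the −x side, so M = (-30.700, 0.0000). A1 meets JM tangentially, so EM is at right angles to JM, so E = M + (0, -6.6) = (-30.700, -6.6000). On A1, M sits at bearing 90° from E; a 101° counterclockwise sweep puts R at bearing 191°, so R = E + 6.6·(cos 191°, sin 191°) = (-37.179, -7.8593). Then |JR| = |R − J| = 38.000.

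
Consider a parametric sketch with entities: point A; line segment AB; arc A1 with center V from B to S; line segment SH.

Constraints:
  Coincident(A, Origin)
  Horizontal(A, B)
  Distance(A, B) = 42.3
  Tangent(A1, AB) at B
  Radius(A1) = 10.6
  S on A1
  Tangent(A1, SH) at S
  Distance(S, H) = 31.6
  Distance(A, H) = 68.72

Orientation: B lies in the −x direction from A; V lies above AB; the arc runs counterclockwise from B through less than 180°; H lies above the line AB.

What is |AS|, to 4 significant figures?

38.45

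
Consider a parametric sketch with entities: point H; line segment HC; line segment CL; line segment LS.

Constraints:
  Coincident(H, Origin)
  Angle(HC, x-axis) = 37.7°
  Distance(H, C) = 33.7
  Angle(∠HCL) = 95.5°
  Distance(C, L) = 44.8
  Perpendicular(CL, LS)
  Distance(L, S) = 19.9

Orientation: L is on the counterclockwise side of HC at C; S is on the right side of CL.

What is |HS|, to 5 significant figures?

71.856

H is at the origin; HC runs at 37.7° with length 33.7, so C = 33.7·(cos 37.7°, sin 37.7°) = (26.664, 20.608). ∠HCL = 95.5°, so CL runs at 37.7° + (180° − 95.5°) = 122.20° from the x-axis; with |CL| = 44.8, L = C + 44.8·(cos 122.20°, sin 122.20°) = (2.7914, 58.518). CL ⟂ LS; with |LS| = 19.9 on the right of CL, S = L + 19.9·(0.84619, 0.53288) = (19.631, 69.122). Then |HS| = |S − H| = 71.856.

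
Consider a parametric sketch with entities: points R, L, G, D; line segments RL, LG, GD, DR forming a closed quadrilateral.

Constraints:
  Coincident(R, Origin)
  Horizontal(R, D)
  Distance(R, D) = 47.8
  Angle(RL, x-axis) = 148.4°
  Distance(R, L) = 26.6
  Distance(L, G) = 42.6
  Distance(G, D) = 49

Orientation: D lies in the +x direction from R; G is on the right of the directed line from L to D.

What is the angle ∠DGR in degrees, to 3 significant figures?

74.6°

Checks: |LG| = 42.60 ✓; |GD| = 49.00 ✓.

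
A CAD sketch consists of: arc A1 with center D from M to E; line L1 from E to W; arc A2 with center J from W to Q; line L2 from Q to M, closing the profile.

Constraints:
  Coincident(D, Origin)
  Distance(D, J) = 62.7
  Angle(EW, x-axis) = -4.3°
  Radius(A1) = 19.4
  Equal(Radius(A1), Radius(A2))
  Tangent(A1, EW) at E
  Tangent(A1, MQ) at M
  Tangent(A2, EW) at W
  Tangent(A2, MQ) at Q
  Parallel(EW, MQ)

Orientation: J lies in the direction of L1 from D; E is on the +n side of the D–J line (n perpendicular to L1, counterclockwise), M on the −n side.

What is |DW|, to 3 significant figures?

65.6

The slot axis is L1's direction at -4.3°, so u = (cos -4.3°, sin -4.3°) = (0.997, -0.0750) and n = (−sin -4.3°, cos -4.3°) = (0.0750, 0.997). D is at the origin and J lies 62.7 along u from D, so J = 62.7·u = (62.5, -4.70). Tangency of A1 to both parallel lines with radius 19.4 puts E and M at D ± 19.4·n: E = (1.45, 19.3), M = (-1.45, -19.3). Equal radii place W and Q the same way about J: W = J + 19.4·n = (64.0, 14.6), Q = J − 19.4·n = (61.1, -24.0). Then |DW| = |W − D| = 65.6.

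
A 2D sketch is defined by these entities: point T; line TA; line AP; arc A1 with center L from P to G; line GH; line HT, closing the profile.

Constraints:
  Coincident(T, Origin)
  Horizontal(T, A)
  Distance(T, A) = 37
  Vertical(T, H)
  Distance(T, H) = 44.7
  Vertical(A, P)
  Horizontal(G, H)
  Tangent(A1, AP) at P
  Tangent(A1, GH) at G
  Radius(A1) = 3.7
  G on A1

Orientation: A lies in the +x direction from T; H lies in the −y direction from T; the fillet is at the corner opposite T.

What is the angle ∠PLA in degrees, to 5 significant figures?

84.843°

T is at the origin; T and A share the same y with |TA| = 37.0 and A on the +x side, so A = (37.000, 0.0000). TH is vertical with |TH| = 44.7 and H on the −y side, so H = (0.0000, -44.700). The virtual corner opposite T is at (37.000, -44.700). Since A1 is tangent to AP there, LP ⟂ AP and tangency of A1 to GH means the radius LG is perpendicular to GH, with radius 3.7, so the center L sits 3.7 in from both sides at L = (33.300, -41.000). That places the tangent points at P = (37.000, -41.000) on AP and G = (33.300, -44.700) on GH. Then cos ∠PLA = LP·LA / (|LP||LA|), giving 84.843°.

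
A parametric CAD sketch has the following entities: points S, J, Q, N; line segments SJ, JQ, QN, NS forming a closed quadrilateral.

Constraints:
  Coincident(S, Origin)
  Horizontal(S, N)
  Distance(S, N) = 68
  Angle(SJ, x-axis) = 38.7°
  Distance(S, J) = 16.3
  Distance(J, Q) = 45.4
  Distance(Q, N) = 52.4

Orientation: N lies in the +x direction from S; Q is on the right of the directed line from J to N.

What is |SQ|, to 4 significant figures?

42.63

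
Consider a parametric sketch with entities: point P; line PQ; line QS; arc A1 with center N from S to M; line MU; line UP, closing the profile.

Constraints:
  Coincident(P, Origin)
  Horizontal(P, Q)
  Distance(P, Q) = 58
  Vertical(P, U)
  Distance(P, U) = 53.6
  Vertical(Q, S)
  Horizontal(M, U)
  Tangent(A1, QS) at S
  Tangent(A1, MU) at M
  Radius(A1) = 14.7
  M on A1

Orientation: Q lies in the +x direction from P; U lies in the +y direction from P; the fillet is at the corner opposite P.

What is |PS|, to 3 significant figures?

69.8

P is at the origin; P and Q share the same y with |PQ| = 58.0 and Q on the +x side, so Q = (58.0, 0.00). PU is vertical with |PU| = 53.6 and U on the +y side, so U = (0.00, 53.6). The virtual corner opposite P is at (58.0, 53.6). The tangent condition forces NS to be normal to QS and since A1 is tangent to MU there, NM ⟂ MU, with radius 14.7, so the center N sits 14.7 in from both sides at N = (43.3, 38.9). That places the tangent points at S = (58.0, 38.9) on QS and M = (43.3, 53.6) on MU. Then |PS| = |S − P| = 69.8.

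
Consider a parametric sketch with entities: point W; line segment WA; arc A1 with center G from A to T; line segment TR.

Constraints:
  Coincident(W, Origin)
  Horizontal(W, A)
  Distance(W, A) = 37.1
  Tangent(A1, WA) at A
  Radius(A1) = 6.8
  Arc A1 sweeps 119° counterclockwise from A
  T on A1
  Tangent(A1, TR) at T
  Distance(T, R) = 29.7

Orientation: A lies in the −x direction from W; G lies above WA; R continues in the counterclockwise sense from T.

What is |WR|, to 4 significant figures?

58.10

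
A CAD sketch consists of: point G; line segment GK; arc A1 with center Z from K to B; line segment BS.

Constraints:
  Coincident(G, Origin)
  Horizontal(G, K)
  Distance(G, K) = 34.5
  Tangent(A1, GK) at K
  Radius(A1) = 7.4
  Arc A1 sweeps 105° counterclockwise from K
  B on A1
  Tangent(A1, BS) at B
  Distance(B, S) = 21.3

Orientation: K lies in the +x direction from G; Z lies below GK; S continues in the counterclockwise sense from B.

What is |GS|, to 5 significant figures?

44.424

G is at the origin; GK is horizontal with |GK| = 34.5 and K on the +x side, so K = (34.500, 0.0000). Tangency of A1 to GK means the radius ZK is perpendicular to GK, so Z = K + (0, -7.4) = (34.500, -7.4000). On A1, K sits at bearing 90° from Z; a 105° counterclockwise sweep puts B at bearing 195°, so B = Z + 7.4·(cos 195°, sin 195°) = (27.352, -9.3153). Since A1 is tangent to BS there, ZB ⟂ BS, so BS runs along (−sin 195°, cos 195°); with |BS| = 21.3, S = (32.865, -29.889). Then |GS| = |S − G| = 44.424.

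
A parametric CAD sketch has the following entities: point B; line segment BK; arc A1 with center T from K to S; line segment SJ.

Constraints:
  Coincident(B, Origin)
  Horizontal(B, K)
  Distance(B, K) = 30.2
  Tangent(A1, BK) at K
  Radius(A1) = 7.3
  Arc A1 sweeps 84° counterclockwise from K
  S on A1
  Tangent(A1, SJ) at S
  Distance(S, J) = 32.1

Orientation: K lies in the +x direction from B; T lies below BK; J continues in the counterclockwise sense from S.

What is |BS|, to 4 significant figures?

23.85

B is at the origin; BK is horizontal with |BK| = 30.2 and K on the +x side, so K = (30.20, 0.000). Tangency of A1 to BK means the radius TK is perpendicular to BK, so T = K + (0, -7.3) = (30.20, -7.300). On A1, K sits at bearing 90° from T; an 84° counterclockwise sweep puts S at bearing 174°, so S = T + 7.3·(cos 174°, sin 174°) = (22.94, -6.537). Then |BS| = |S − B| = 23.85.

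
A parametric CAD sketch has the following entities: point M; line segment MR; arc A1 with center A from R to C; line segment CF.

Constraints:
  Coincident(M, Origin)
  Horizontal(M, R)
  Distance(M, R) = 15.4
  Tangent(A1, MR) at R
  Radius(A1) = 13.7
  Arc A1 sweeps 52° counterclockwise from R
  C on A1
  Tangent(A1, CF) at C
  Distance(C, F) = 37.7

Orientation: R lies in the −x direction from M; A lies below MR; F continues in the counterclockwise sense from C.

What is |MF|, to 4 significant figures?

60.53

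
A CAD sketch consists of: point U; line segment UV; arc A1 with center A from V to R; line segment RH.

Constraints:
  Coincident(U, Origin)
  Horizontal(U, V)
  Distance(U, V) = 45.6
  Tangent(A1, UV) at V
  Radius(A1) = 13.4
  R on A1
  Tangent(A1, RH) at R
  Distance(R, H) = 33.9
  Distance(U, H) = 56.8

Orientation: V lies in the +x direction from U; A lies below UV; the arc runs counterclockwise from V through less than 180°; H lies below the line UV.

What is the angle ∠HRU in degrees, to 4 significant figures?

111.5°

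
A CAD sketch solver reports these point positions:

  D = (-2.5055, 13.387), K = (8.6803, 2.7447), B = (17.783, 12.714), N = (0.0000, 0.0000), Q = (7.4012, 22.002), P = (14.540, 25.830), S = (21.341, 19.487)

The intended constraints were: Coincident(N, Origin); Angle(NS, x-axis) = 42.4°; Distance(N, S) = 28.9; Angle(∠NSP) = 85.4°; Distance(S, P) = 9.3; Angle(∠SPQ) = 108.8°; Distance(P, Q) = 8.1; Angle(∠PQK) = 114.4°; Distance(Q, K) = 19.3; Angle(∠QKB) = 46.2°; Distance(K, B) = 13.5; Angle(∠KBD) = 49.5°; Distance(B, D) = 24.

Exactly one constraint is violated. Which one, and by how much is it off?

Distance(B, D) = 24 — off by 3.70.

N = (0.00, 0.00) ✓; NS at 42.40° ✓; |NS| = 28.90 ✓; ∠NSP = 85.40° ✓; |SP| = 9.300 ✓; ∠SPQ = 108.8° ✓; |PQ| = 8.100 ✓; ∠PQK = 114.4° ✓; |QK| = 19.30 ✓; ∠QKB = 46.20° ✓; |KB| = 13.50 ✓; ∠KBD = 49.50° ✓; |BD| = 20.30 ✗.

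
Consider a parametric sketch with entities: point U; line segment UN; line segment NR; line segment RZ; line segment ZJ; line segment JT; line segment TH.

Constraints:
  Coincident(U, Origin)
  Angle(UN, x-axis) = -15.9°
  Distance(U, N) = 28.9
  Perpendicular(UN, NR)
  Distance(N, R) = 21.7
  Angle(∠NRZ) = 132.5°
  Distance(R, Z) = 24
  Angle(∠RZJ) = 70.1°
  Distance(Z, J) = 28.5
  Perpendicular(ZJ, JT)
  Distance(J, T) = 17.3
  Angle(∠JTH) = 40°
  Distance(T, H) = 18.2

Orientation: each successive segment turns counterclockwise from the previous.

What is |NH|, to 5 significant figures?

29.814

U is at the origin; UN runs at -15.9° with length 28.9, so N = (27.794, -7.9174). UN is perpendicular to NR, so NR runs at 74.100°; with |NR| = 21.7, R = (33.739, 12.952). ∠NRZ = 132.5° gives RZ at 121.60° from the x-axis; with |RZ| = 24.0, Z = (21.164, 33.394). ∠RZJ = 70.1° gives ZJ at -128.50° from the x-axis; with |ZJ| = 28.5, J = (3.4219, 11.089). ZJ ⟂ JT, so JT runs at -38.500°; with |JT| = 17.3, T = (16.961, 0.31998). ∠JTH = 40.0° gives TH at 101.50° from the x-axis; with |TH| = 18.2, H = (13.333, 18.155). Then |NH| = |H − N| = 29.814.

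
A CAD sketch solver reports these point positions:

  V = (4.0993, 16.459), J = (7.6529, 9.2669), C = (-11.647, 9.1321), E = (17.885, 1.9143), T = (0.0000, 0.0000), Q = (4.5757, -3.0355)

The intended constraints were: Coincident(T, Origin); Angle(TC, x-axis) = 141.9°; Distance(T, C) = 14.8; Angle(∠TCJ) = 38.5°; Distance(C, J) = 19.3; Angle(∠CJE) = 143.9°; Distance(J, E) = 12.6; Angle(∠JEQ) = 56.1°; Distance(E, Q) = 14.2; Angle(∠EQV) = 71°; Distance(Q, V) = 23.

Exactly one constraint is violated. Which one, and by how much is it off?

Distance(Q, V) = 23 — off by 3.50.

T = (0.00, 0.00) ✓; TC at 141.9° ✓; |TC| = 14.80 ✓; ∠TCJ = 38.50° ✓; |CJ| = 19.30 ✓; ∠CJE = 143.9° ✓; |JE| = 12.60 ✓; ∠JEQ = 56.10° ✓; |EQ| = 14.20 ✓; ∠EQV = 71.00° ✓; |QV| = 19.50 ✗.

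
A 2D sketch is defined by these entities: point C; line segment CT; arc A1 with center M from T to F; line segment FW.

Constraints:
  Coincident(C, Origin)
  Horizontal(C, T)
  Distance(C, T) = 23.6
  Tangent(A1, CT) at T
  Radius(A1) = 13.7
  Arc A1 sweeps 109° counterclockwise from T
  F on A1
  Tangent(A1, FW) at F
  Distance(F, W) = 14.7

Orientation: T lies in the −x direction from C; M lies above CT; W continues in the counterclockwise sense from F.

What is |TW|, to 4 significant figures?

33.08

C is at the origin; C and T share the same y with |CT| = 23.6 and T on the −x side, so T = (-23.60, 0.000). The tangent condition forces MT to be normal to CT, so M = T + (0, 13.7) = (-23.60, 13.70). On A1, T sits at bearing -90° from M; a 109° counterclockwise sweep puts F at bearing 19°, so F = M + 13.7·(cos 19°, sin 19°) = (-10.65, 18.16). Tangency of A1 to FW means the radius MF is perpendicular to FW, so FW runs along (−sin 19°, cos 19°); with |FW| = 14.7, W = (-15.43, 32.06). Then |TW| = |W − T| = 33.08.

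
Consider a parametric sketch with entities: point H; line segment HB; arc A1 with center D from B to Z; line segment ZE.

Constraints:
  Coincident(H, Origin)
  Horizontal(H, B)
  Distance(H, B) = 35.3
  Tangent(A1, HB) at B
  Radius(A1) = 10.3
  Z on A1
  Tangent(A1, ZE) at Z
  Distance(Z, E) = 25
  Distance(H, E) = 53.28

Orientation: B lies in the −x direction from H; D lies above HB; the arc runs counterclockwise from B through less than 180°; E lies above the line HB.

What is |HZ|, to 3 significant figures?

30.3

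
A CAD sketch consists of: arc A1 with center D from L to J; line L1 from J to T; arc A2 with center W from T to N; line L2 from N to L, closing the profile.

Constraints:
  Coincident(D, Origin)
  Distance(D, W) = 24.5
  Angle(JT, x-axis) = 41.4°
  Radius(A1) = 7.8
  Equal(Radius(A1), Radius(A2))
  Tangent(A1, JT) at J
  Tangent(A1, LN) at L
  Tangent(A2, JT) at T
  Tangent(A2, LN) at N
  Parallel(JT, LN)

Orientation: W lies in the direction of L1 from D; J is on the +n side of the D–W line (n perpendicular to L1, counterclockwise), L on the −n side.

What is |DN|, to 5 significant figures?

25.712

Tangency of A1 to both parallel lines with radius 7.8 puts J and L at D ± 7.8·n: J = (-5.1582, 5.8509), L = (5.1582, -5.8509). Equal radii place T and N the same way about W: T = W + 7.8·n = (13.219, 22.053), N = W − 7.8·n = (23.536, 10.351). Then |DN| = |N − D| = 25.712.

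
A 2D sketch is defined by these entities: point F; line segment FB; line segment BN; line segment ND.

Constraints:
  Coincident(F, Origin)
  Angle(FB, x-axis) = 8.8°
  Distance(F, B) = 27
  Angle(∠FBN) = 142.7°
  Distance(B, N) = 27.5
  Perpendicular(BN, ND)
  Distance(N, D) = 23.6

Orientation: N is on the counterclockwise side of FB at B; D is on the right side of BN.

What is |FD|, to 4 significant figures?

63.21

∠FBN = 142.7°, so BN runs at 8.8° + (180° − 142.7°) = 46.10° from the x-axis; with |BN| = 27.5, N = B + 27.5·(cos 46.10°, sin 46.10°) = (45.75, 23.95). BN is perpendicular to ND; with |ND| = 23.6 on the right of BN, D = N + 23.6·(0.7206, -0.6934) = (62.76, 7.581). Then |FD| = |D − F| = 63.21.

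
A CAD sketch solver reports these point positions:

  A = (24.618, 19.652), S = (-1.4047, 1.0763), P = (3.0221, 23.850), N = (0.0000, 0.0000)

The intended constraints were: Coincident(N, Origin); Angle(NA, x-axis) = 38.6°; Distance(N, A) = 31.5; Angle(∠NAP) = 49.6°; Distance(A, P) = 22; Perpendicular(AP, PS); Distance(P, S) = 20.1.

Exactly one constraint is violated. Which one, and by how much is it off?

Distance(P, S) = 20.1 — off by 3.10.

N = (0.00, 0.00) ✓; NA at 38.60° ✓; |NA| = 31.50 ✓; ∠NAP = 49.60° ✓; |AP| = 22.00 ✓; ∠(AP, PS) = 90.00° ✓; |PS| = 23.20 ✗.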